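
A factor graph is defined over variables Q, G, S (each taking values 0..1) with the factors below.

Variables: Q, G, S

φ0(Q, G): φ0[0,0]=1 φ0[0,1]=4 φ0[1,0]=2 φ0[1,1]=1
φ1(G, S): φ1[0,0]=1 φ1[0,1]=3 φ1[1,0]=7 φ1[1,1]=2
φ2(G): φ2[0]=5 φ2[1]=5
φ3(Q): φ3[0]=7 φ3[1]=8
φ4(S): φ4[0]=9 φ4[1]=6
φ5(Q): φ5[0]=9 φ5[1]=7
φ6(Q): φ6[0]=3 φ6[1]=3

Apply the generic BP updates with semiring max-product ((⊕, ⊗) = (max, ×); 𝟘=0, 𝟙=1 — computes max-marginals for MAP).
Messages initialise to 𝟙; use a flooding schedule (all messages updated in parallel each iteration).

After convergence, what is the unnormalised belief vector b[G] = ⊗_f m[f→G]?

init: all messages = 𝟙 over 2 values
r1 m[φ0→Q] = [4, 2]
r1 m[φ0→G] = [2, 4]
r1 m[φ1→G] = [3, 7]
r1 m[φ1→S] = [7, 3]
r1 m[φ2→G] = [5, 5]
r1 m[φ3→Q] = [7, 8]
r1 m[φ4→S] = [9, 6]
r1 m[φ5→Q] = [9, 7]
r1 m[φ6→Q] = [3, 3]
r1 m[Q→φ0] = [1, 1]
r1 m[Q→φ3] = [1, 1]
r1 m[Q→φ5] = [1, 1]
r1 m[Q→φ6] = [1, 1]
r1 m[G→φ0] = [1, 1]
r1 m[G→φ1] = [1, 1]
r1 m[G→φ2] = [1, 1]
r1 m[S→φ1] = [1, 1]
r1 m[S→φ4] = [1, 1]
r2 m[φ0→Q] = [4, 2]
r2 m[φ0→G] = [2, 4]
r2 m[φ1→G] = [3, 7]
r2 m[φ1→S] = [7, 3]
r2 m[φ2→G] = [5, 5]
r2 m[φ3→Q] = [7, 8]
r2 m[φ4→S] = [9, 6]
r2 m[φ5→Q] = [9, 7]
r2 m[φ6→Q] = [3, 3]
r2 m[Q→φ0] = [189, 168]
r2 m[Q→φ3] = [108, 42]
r2 m[Q→φ5] = [84, 48]
r2 m[Q→φ6] = [252, 112]
r2 m[G→φ0] = [15, 35]
r2 m[G→φ1] = [10, 20]
r2 m[G→φ2] = [6, 28]
r2 m[S→φ1] = [9, 6]
r2 m[S→φ4] = [7, 3]
r3 m[φ0→Q] = [140, 35]
r3 m[φ0→G] = [336, 756]
r3 m[φ1→G] = [18, 63]
r3 m[φ1→S] = [140, 40]
r3 m[φ2→G] = [5, 5]
r3 m[φ3→Q] = [7, 8]
r3 m[φ4→S] = [9, 6]
r3 m[φ5→Q] = [9, 7]
r3 m[φ6→Q] = [3, 3]
r3 m[Q→φ0] = [189, 168]
r3 m[Q→φ3] = [108, 42]
r3 m[Q→φ5] = [84, 48]
r3 m[Q→φ6] = [252, 112]
r3 m[G→φ0] = [15, 35]
r3 m[G→φ1] = [10, 20]
r3 m[G→φ2] = [6, 28]
r3 m[S→φ1] = [9, 6]
r3 m[S→φ4] = [7, 3]
r4 m[φ0→Q] = [140, 35]
r4 m[φ0→G] = [336, 756]
r4 m[φ1→G] = [18, 63]
r4 m[φ1→S] = [140, 40]
r4 m[φ2→G] = [5, 5]
r4 m[φ3→Q] = [7, 8]
r4 m[φ4→S] = [9, 6]
r4 m[φ5→Q] = [9, 7]
r4 m[φ6→Q] = [3, 3]
r4 m[Q→φ0] = [189, 168]
r4 m[Q→φ3] = [3780, 735]
r4 m[Q→φ5] = [2940, 840]
r4 m[Q→φ6] = [8820, 1960]
r4 m[G→φ0] = [90, 315]
r4 m[G→φ1] = [1680, 3780]
r4 m[G→φ2] = [6048, 47628]
r4 m[S→φ1] = [9, 6]
r4 m[S→φ4] = [140, 40]
r5 m[φ0→Q] = [1260, 315]
r5 m[φ0→G] = [336, 756]
r5 m[φ1→G] = [18, 63]
r5 m[φ1→S] = [26460, 7560]
r5 m[φ2→G] = [5, 5]
r5 m[φ3→Q] = [7, 8]
r5 m[φ4→S] = [9, 6]
r5 m[φ5→Q] = [9, 7]
r5 m[φ6→Q] = [3, 3]
r5 m[Q→φ0] = [189, 168]
r5 m[Q→φ3] = [3780, 735]
r5 m[Q→φ5] = [2940, 840]
r5 m[Q→φ6] = [8820, 1960]
r5 m[G→φ0] = [90, 315]
r5 m[G→φ1] = [1680, 3780]
r5 m[G→φ2] = [6048, 47628]
r5 m[S→φ1] = [9, 6]
r5 m[S→φ4] = [140, 40]
r6 m[φ0→Q] = [1260, 315]
r6 m[φ0→G] = [336, 756]
r6 m[φ1→G] = [18, 63]
r6 m[φ1→S] = [26460, 7560]
r6 m[φ2→G] = [5, 5]
r6 m[φ3→Q] = [7, 8]
r6 m[φ4→S] = [9, 6]
r6 m[φ5→Q] = [9, 7]
r6 m[φ6→Q] = [3, 3]
r6 m[Q→φ0] = [189, 168]
r6 m[Q→φ3] = [34020, 6615]
r6 m[Q→φ5] = [26460, 7560]
r6 m[Q→φ6] = [79380, 17640]
r6 m[G→φ0] = [90, 315]
r6 m[G→φ1] = [1680, 3780]
r6 m[G→φ2] = [6048, 47628]
r6 m[S→φ1] = [9, 6]
r6 m[S→φ4] = [26460, 7560]
r7 m[φ0→Q] = [1260, 315]
r7 m[φ0→G] = [336, 756]
r7 m[φ1→G] = [18, 63]
r7 m[φ1→S] = [26460, 7560]
r7 m[φ2→G] = [5, 5]
r7 m[φ3→Q] = [7, 8]
r7 m[φ4→S] = [9, 6]
r7 m[φ5→Q] = [9, 7]
r7 m[φ6→Q] = [3, 3]
r7 m[Q→φ0] = [189, 168]
r7 m[Q→φ3] = [34020, 6615]
r7 m[Q→φ5] = [26460, 7560]
r7 m[Q→φ6] = [79380, 17640]
r7 m[G→φ0] = [90, 315]
r7 m[G→φ1] = [1680, 3780]
r7 m[G→φ2] = [6048, 47628]
r7 m[S→φ1] = [9, 6]
r7 m[S→φ4] = [26460, 7560]
fixed point reached at round 7
b[G] = ⊗ incoming = [30240, 238140]

b[G] = [30240, 238140]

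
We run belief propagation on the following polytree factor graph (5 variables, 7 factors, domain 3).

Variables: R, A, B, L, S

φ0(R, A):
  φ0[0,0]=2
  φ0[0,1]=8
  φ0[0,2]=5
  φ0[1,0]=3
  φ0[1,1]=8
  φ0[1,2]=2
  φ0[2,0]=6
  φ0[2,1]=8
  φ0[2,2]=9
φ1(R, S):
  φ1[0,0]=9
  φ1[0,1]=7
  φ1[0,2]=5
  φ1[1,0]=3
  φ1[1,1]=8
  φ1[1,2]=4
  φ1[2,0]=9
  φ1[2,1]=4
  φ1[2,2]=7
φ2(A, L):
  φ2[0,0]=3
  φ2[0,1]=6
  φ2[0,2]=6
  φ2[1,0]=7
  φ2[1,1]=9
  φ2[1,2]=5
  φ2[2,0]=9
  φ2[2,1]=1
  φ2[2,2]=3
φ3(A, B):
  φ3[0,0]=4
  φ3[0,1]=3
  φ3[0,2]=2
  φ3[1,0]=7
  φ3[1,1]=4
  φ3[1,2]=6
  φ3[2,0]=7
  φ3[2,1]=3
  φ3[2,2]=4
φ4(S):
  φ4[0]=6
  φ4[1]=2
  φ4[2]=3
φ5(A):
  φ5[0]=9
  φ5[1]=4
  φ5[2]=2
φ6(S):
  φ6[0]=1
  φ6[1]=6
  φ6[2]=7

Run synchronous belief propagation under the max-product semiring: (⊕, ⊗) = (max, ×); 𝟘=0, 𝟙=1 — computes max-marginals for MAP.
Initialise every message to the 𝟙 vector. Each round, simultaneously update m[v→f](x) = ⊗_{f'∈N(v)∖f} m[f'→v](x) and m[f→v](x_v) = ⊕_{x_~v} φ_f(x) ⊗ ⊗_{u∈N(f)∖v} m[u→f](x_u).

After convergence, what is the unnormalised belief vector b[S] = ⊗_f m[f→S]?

b[S] = [108864, 193536, 296352]

init: all messages = 𝟙 over 3 values
r1 m[φ0→R] = [8, 8, 9]
r1 m[φ0→A] = [6, 8, 9]
r1 m[φ1→R] = [9, 8, 9]
r1 m[φ1→S] = [9, 8, 7]
r1 m[φ2→A] = [6, 9, 9]
r1 m[φ2→L] = [9, 9, 6]
r1 m[φ3→A] = [4, 7, 7]
r1 m[φ3→B] = [7, 4, 6]
r1 m[φ4→S] = [6, 2, 3]
r1 m[φ5→A] = [9, 4, 2]
r1 m[φ6→S] = [1, 6, 7]
r1 m[R→φ0] = [1, 1, 1]
r1 m[R→φ1] = [1, 1, 1]
r1 m[A→φ0] = [1, 1, 1]
r1 m[A→φ2] = [1, 1, 1]
r1 m[A→φ3] = [1, 1, 1]
r1 m[A→φ5] = [1, 1, 1]
r1 m[B→φ3] = [1, 1, 1]
r1 m[L→φ2] = [1, 1, 1]
r1 m[S→φ1] = [1, 1, 1]
r1 m[S→φ4] = [1, 1, 1]
r1 m[S→φ6] = [1, 1, 1]
r2 m[φ0→R] = [8, 8, 9]
r2 m[φ0→A] = [6, 8, 9]
r2 m[φ1→R] = [9, 8, 9]
r2 m[φ1→S] = [9, 8, 7]
r2 m[φ2→A] = [6, 9, 9]
r2 m[φ2→L] = [9, 9, 6]
r2 m[φ3→A] = [4, 7, 7]
r2 m[φ3→B] = [7, 4, 6]
r2 m[φ4→S] = [6, 2, 3]
r2 m[φ5→A] = [9, 4, 2]
r2 m[φ6→S] = [1, 6, 7]
r2 m[R→φ0] = [9, 8, 9]
r2 m[R→φ1] = [8, 8, 9]
r2 m[A→φ0] = [216, 252, 126]
r2 m[A→φ2] = [216, 224, 126]
r2 m[A→φ3] = [324, 288, 162]
r2 m[A→φ5] = [144, 504, 567]
r2 m[B→φ3] = [1, 1, 1]
r2 m[L→φ2] = [1, 1, 1]
r2 m[S→φ1] = [6, 12, 21]
r2 m[S→φ4] = [9, 48, 49]
r2 m[S→φ6] = [54, 16, 21]
r3 m[φ0→R] = [2016, 2016, 2016]
r3 m[φ0→A] = [54, 72, 81]
r3 m[φ1→R] = [105, 96, 147]
r3 m[φ1→S] = [81, 64, 63]
r3 m[φ2→A] = [6, 9, 9]
r3 m[φ2→L] = [1568, 2016, 1296]
r3 m[φ3→A] = [4, 7, 7]
r3 m[φ3→B] = [2016, 1152, 1728]
r3 m[φ4→S] = [6, 2, 3]
r3 m[φ5→A] = [9, 4, 2]
r3 m[φ6→S] = [1, 6, 7]
r3 m[R→φ0] = [9, 8, 9]
r3 m[R→φ1] = [8, 8, 9]
r3 m[A→φ0] = [216, 252, 126]
r3 m[A→φ2] = [216, 224, 126]
r3 m[A→φ3] = [324, 288, 162]
r3 m[A→φ5] = [144, 504, 567]
r3 m[B→φ3] = [1, 1, 1]
r3 m[L→φ2] = [1, 1, 1]
r3 m[S→φ1] = [6, 12, 21]
r3 m[S→φ4] = [9, 48, 49]
r3 m[S→φ6] = [54, 16, 21]
r4 m[φ0→R] = [2016, 2016, 2016]
r4 m[φ0→A] = [54, 72, 81]
r4 m[φ1→R] = [105, 96, 147]
r4 m[φ1→S] = [81, 64, 63]
r4 m[φ2→A] = [6, 9, 9]
r4 m[φ2→L] = [1568, 2016, 1296]
r4 m[φ3→A] = [4, 7, 7]
r4 m[φ3→B] = [2016, 1152, 1728]
r4 m[φ4→S] = [6, 2, 3]
r4 m[φ5→A] = [9, 4, 2]
r4 m[φ6→S] = [1, 6, 7]
r4 m[R→φ0] = [105, 96, 147]
r4 m[R→φ1] = [2016, 2016, 2016]
r4 m[A→φ0] = [216, 252, 126]
r4 m[A→φ2] = [1944, 2016, 1134]
r4 m[A→φ3] = [2916, 2592, 1458]
r4 m[A→φ5] = [1296, 4536, 5103]
r4 m[B→φ3] = [1, 1, 1]
r4 m[L→φ2] = [1, 1, 1]
r4 m[S→φ1] = [6, 12, 21]
r4 m[S→φ4] = [81, 384, 441]
r4 m[S→φ6] = [486, 128, 189]
r5 m[φ0→R] = [2016, 2016, 2016]
r5 m[φ0→A] = [882, 1176, 1323]
r5 m[φ1→R] = [105, 96, 147]
r5 m[φ1→S] = [18144, 16128, 14112]
r5 m[φ2→A] = [6, 9, 9]
r5 m[φ2→L] = [14112, 18144, 11664]
r5 m[φ3→A] = [4, 7, 7]
r5 m[φ3→B] = [18144, 10368, 15552]
r5 m[φ4→S] = [6, 2, 3]
r5 m[φ5→A] = [9, 4, 2]
r5 m[φ6→S] = [1, 6, 7]
r5 m[R→φ0] = [105, 96, 147]
r5 m[R→φ1] = [2016, 2016, 2016]
r5 m[A→φ0] = [216, 252, 126]
r5 m[A→φ2] = [1944, 2016, 1134]
r5 m[A→φ3] = [2916, 2592, 1458]
r5 m[A→φ5] = [1296, 4536, 5103]
r5 m[B→φ3] = [1, 1, 1]
r5 m[L→φ2] = [1, 1, 1]
r5 m[S→φ1] = [6, 12, 21]
r5 m[S→φ4] = [81, 384, 441]
r5 m[S→φ6] = [486, 128, 189]
r6 m[φ0→R] = [2016, 2016, 2016]
r6 m[φ0→A] = [882, 1176, 1323]
r6 m[φ1→R] = [105, 96, 147]
r6 m[φ1→S] = [18144, 16128, 14112]
r6 m[φ2→A] = [6, 9, 9]
r6 m[φ2→L] = [14112, 18144, 11664]
r6 m[φ3→A] = [4, 7, 7]
r6 m[φ3→B] = [18144, 10368, 15552]
r6 m[φ4→S] = [6, 2, 3]
r6 m[φ5→A] = [9, 4, 2]
r6 m[φ6→S] = [1, 6, 7]
r6 m[R→φ0] = [105, 96, 147]
r6 m[R→φ1] = [2016, 2016, 2016]
r6 m[A→φ0] = [216, 252, 126]
r6 m[A→φ2] = [31752, 32928, 18522]
r6 m[A→φ3] = [47628, 42336, 23814]
r6 m[A→φ5] = [21168, 74088, 83349]
r6 m[B→φ3] = [1, 1, 1]
r6 m[L→φ2] = [1, 1, 1]
r6 m[S→φ1] = [6, 12, 21]
r6 m[S→φ4] = [18144, 96768, 98784]
r6 m[S→φ6] = [108864, 32256, 42336]
r7 m[φ0→R] = [2016, 2016, 2016]
r7 m[φ0→A] = [882, 1176, 1323]
r7 m[φ1→R] = [105, 96, 147]
r7 m[φ1→S] = [18144, 16128, 14112]
r7 m[φ2→A] = [6, 9, 9]
r7 m[φ2→L] = [230496, 296352, 190512]
r7 m[φ3→A] = [4, 7, 7]
r7 m[φ3→B] = [296352, 169344, 254016]
r7 m[φ4→S] = [6, 2, 3]
r7 m[φ5→A] = [9, 4, 2]
r7 m[φ6→S] = [1, 6, 7]
r7 m[R→φ0] = [105, 96, 147]
r7 m[R→φ1] = [2016, 2016, 2016]
r7 m[A→φ0] = [216, 252, 126]
r7 m[A→φ2] = [31752, 32928, 18522]
r7 m[A→φ3] = [47628, 42336, 23814]
r7 m[A→φ5] = [21168, 74088, 83349]
r7 m[B→φ3] = [1, 1, 1]
r7 m[L→φ2] = [1, 1, 1]
r7 m[S→φ1] = [6, 12, 21]
r7 m[S→φ4] = [18144, 96768, 98784]
r7 m[S→φ6] = [108864, 32256, 42336]
r8 m[φ0→R] = [2016, 2016, 2016]
r8 m[φ0→A] = [882, 1176, 1323]
r8 m[φ1→R] = [105, 96, 147]
r8 m[φ1→S] = [18144, 16128, 14112]
r8 m[φ2→A] = [6, 9, 9]
r8 m[φ2→L] = [230496, 296352, 190512]
r8 m[φ3→A] = [4, 7, 7]
r8 m[φ3→B] = [296352, 169344, 254016]
r8 m[φ4→S] = [6, 2, 3]
r8 m[φ5→A] = [9, 4, 2]
r8 m[φ6→S] = [1, 6, 7]
r8 m[R→φ0] = [105, 96, 147]
r8 m[R→φ1] = [2016, 2016, 2016]
r8 m[A→φ0] = [216, 252, 126]
r8 m[A→φ2] = [31752, 32928, 18522]
r8 m[A→φ3] = [47628, 42336, 23814]
r8 m[A→φ5] = [21168, 74088, 83349]
r8 m[B→φ3] = [1, 1, 1]
r8 m[L→φ2] = [1, 1, 1]
r8 m[S→φ1] = [6, 12, 21]
r8 m[S→φ4] = [18144, 96768, 98784]
r8 m[S→φ6] = [108864, 32256, 42336]
fixed point reached at round 8
b[S] = ⊗ incoming = [108864, 193536, 296352]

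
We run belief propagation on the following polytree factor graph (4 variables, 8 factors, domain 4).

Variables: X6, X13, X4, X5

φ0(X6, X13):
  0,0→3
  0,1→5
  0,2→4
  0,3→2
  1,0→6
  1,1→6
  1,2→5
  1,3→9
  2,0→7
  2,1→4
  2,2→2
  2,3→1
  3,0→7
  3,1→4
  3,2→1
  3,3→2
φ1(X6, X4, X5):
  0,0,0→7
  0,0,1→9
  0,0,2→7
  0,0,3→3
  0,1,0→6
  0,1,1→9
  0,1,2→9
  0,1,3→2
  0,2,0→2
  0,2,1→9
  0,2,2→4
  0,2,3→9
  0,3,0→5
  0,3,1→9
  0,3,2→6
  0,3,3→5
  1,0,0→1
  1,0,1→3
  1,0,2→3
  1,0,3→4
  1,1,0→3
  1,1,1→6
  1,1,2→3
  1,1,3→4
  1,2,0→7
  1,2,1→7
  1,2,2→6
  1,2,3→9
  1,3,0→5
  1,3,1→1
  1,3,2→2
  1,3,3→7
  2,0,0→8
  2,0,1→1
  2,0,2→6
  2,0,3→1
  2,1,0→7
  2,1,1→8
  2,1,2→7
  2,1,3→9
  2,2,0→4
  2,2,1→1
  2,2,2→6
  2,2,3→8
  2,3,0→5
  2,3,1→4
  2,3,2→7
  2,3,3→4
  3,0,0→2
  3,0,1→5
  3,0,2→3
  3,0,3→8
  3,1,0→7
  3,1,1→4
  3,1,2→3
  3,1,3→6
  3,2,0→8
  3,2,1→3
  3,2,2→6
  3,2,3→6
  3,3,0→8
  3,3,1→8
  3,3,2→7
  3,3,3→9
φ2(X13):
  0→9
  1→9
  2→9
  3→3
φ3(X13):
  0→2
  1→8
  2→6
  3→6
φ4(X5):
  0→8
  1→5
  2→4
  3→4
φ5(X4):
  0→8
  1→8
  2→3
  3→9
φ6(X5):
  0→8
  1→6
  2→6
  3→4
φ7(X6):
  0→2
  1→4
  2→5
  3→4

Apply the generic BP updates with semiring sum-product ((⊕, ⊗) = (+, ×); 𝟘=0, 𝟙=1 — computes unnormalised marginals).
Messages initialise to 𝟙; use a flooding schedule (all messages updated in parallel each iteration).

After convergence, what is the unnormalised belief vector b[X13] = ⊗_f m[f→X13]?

b[X13] = [32988204, 96951744, 41488200, 15734628]

init: all messages = 𝟙 over 4 values
r1 m[φ0→X6] = [14, 26, 14, 14]
r1 m[φ0→X13] = [23, 19, 12, 14]
r1 m[φ1→X6] = [101, 71, 86, 93]
r1 m[φ1→X4] = [71, 93, 95, 92]
r1 m[φ1→X5] = [85, 87, 85, 94]
r1 m[φ2→X13] = [9, 9, 9, 3]
r1 m[φ3→X13] = [2, 8, 6, 6]
r1 m[φ4→X5] = [8, 5, 4, 4]
r1 m[φ5→X4] = [8, 8, 3, 9]
r1 m[φ6→X5] = [8, 6, 6, 4]
r1 m[φ7→X6] = [2, 4, 5, 4]
r1 m[X6→φ0] = [1, 1, 1, 1]
r1 m[X6→φ1] = [1, 1, 1, 1]
r1 m[X6→φ7] = [1, 1, 1, 1]
r1 m[X13→φ0] = [1, 1, 1, 1]
r1 m[X13→φ2] = [1, 1, 1, 1]
r1 m[X13→φ3] = [1, 1, 1, 1]
r1 m[X4→φ1] = [1, 1, 1, 1]
r1 m[X4→φ5] = [1, 1, 1, 1]
r1 m[X5→φ1] = [1, 1, 1, 1]
r1 m[X5→φ4] = [1, 1, 1, 1]
r1 m[X5→φ6] = [1, 1, 1, 1]
r2 m[φ0→X6] = [14, 26, 14, 14]
r2 m[φ0→X13] = [23, 19, 12, 14]
r2 m[φ1→X6] = [101, 71, 86, 93]
r2 m[φ1→X4] = [71, 93, 95, 92]
r2 m[φ1→X5] = [85, 87, 85, 94]
r2 m[φ2→X13] = [9, 9, 9, 3]
r2 m[φ3→X13] = [2, 8, 6, 6]
r2 m[φ4→X5] = [8, 5, 4, 4]
r2 m[φ5→X4] = [8, 8, 3, 9]
r2 m[φ6→X5] = [8, 6, 6, 4]
r2 m[φ7→X6] = [2, 4, 5, 4]
r2 m[X6→φ0] = [202, 284, 430, 372]
r2 m[X6→φ1] = [28, 104, 70, 56]
r2 m[X6→φ7] = [1414, 1846, 1204, 1302]
r2 m[X13→φ0] = [18, 72, 54, 18]
r2 m[X13→φ2] = [46, 152, 72, 84]
r2 m[X13→φ3] = [207, 171, 108, 42]
r2 m[X4→φ1] = [8, 8, 3, 9]
r2 m[X4→φ5] = [71, 93, 95, 92]
r2 m[X5→φ1] = [64, 30, 24, 16]
r2 m[X5→φ4] = [680, 522, 510, 376]
r2 m[X5→φ6] = [680, 435, 340, 376]
r3 m[φ0→X6] = [666, 972, 540, 504]
r3 m[φ0→X13] = [7924, 5922, 3460, 4134]
r3 m[φ1→X6] = [23928, 13812, 21338, 21814]
r3 m[φ1→X4] = [132220, 189304, 202460, 182456]
r3 m[φ1→X5] = [36330, 34002, 34342, 40768]
r3 m[φ2→X13] = [9, 9, 9, 3]
r3 m[φ3→X13] = [2, 8, 6, 6]
r3 m[φ4→X5] = [8, 5, 4, 4]
r3 m[φ5→X4] = [8, 8, 3, 9]
r3 m[φ6→X5] = [8, 6, 6, 4]
r3 m[φ7→X6] = [2, 4, 5, 4]
r3 m[X6→φ0] = [202, 284, 430, 372]
r3 m[X6→φ1] = [28, 104, 70, 56]
r3 m[X6→φ7] = [1414, 1846, 1204, 1302]
r3 m[X13→φ0] = [18, 72, 54, 18]
r3 m[X13→φ2] = [46, 152, 72, 84]
r3 m[X13→φ3] = [207, 171, 108, 42]
r3 m[X4→φ1] = [8, 8, 3, 9]
r3 m[X4→φ5] = [71, 93, 95, 92]
r3 m[X5→φ1] = [64, 30, 24, 16]
r3 m[X5→φ4] = [680, 522, 510, 376]
r3 m[X5→φ6] = [680, 435, 340, 376]
r4 m[φ0→X6] = [666, 972, 540, 504]
r4 m[φ0→X13] = [7924, 5922, 3460, 4134]
r4 m[φ1→X6] = [23928, 13812, 21338, 21814]
r4 m[φ1→X4] = [132220, 189304, 202460, 182456]
r4 m[φ1→X5] = [36330, 34002, 34342, 40768]
r4 m[φ2→X13] = [9, 9, 9, 3]
r4 m[φ3→X13] = [2, 8, 6, 6]
r4 m[φ4→X5] = [8, 5, 4, 4]
r4 m[φ5→X4] = [8, 8, 3, 9]
r4 m[φ6→X5] = [8, 6, 6, 4]
r4 m[φ7→X6] = [2, 4, 5, 4]
r4 m[X6→φ0] = [47856, 55248, 106690, 87256]
r4 m[X6→φ1] = [1332, 3888, 2700, 2016]
r4 m[X6→φ7] = [15936048, 13425264, 11522520, 10994256]
r4 m[X13→φ0] = [18, 72, 54, 18]
r4 m[X13→φ2] = [15848, 47376, 20760, 24804]
r4 m[X13→φ3] = [71316, 53298, 31140, 12402]
r4 m[X4→φ1] = [8, 8, 3, 9]
r4 m[X4→φ5] = [132220, 189304, 202460, 182456]
r4 m[X5→φ1] = [64, 30, 24, 16]
r4 m[X5→φ4] = [290640, 204012, 206052, 163072]
r4 m[X5→φ6] = [290640, 170010, 137368, 163072]
r5 m[φ0→X6] = [666, 972, 540, 504]
r5 m[φ0→X13] = [1832678, 1346552, 768300, 874146]
r5 m[φ1→X6] = [23928, 13812, 21338, 21814]
r5 m[φ1→X4] = [5230656, 7360344, 7731936, 7026552]
r5 m[φ1→X5] = [1404072, 1340388, 1344564, 1551312]
r5 m[φ2→X13] = [9, 9, 9, 3]
r5 m[φ3→X13] = [2, 8, 6, 6]
r5 m[φ4→X5] = [8, 5, 4, 4]
r5 m[φ5→X4] = [8, 8, 3, 9]
r5 m[φ6→X5] = [8, 6, 6, 4]
r5 m[φ7→X6] = [2, 4, 5, 4]
r5 m[X6→φ0] = [47856, 55248, 106690, 87256]
r5 m[X6→φ1] = [1332, 3888, 2700, 2016]
r5 m[X6→φ7] = [15936048, 13425264, 11522520, 10994256]
r5 m[X13→φ0] = [18, 72, 54, 18]
r5 m[X13→φ2] = [15848, 47376, 20760, 24804]
r5 m[X13→φ3] = [71316, 53298, 31140, 12402]
r5 m[X4→φ1] = [8, 8, 3, 9]
r5 m[X4→φ5] = [132220, 189304, 202460, 182456]
r5 m[X5→φ1] = [64, 30, 24, 16]
r5 m[X5→φ4] = [290640, 204012, 206052, 163072]
r5 m[X5→φ6] = [290640, 170010, 137368, 163072]
r6 m[φ0→X6] = [666, 972, 540, 504]
r6 m[φ0→X13] = [1832678, 1346552, 768300, 874146]
r6 m[φ1→X6] = [23928, 13812, 21338, 21814]
r6 m[φ1→X4] = [5230656, 7360344, 7731936, 7026552]
r6 m[φ1→X5] = [1404072, 1340388, 1344564, 1551312]
r6 m[φ2→X13] = [9, 9, 9, 3]
r6 m[φ3→X13] = [2, 8, 6, 6]
r6 m[φ4→X5] = [8, 5, 4, 4]
r6 m[φ5→X4] = [8, 8, 3, 9]
r6 m[φ6→X5] = [8, 6, 6, 4]
r6 m[φ7→X6] = [2, 4, 5, 4]
r6 m[X6→φ0] = [47856, 55248, 106690, 87256]
r6 m[X6→φ1] = [1332, 3888, 2700, 2016]
r6 m[X6→φ7] = [15936048, 13425264, 11522520, 10994256]
r6 m[X13→φ0] = [18, 72, 54, 18]
r6 m[X13→φ2] = [3665356, 10772416, 4609800, 5244876]
r6 m[X13→φ3] = [16494102, 12118968, 6914700, 2622438]
r6 m[X4→φ1] = [8, 8, 3, 9]
r6 m[X4→φ5] = [5230656, 7360344, 7731936, 7026552]
r6 m[X5→φ1] = [64, 30, 24, 16]
r6 m[X5→φ4] = [11232576, 8042328, 8067384, 6205248]
r6 m[X5→φ6] = [11232576, 6701940, 5378256, 6205248]
r7 m[φ0→X6] = [666, 972, 540, 504]
r7 m[φ0→X13] = [1832678, 1346552, 768300, 874146]
r7 m[φ1→X6] = [23928, 13812, 21338, 21814]
r7 m[φ1→X4] = [5230656, 7360344, 7731936, 7026552]
r7 m[φ1→X5] = [1404072, 1340388, 1344564, 1551312]
r7 m[φ2→X13] = [9, 9, 9, 3]
r7 m[φ3→X13] = [2, 8, 6, 6]
r7 m[φ4→X5] = [8, 5, 4, 4]
r7 m[φ5→X4] = [8, 8, 3, 9]
r7 m[φ6→X5] = [8, 6, 6, 4]
r7 m[φ7→X6] = [2, 4, 5, 4]
r7 m[X6→φ0] = [47856, 55248, 106690, 87256]
r7 m[X6→φ1] = [1332, 3888, 2700, 2016]
r7 m[X6→φ7] = [15936048, 13425264, 11522520, 10994256]
r7 m[X13→φ0] = [18, 72, 54, 18]
r7 m[X13→φ2] = [3665356, 10772416, 4609800, 5244876]
r7 m[X13→φ3] = [16494102, 12118968, 6914700, 2622438]
r7 m[X4→φ1] = [8, 8, 3, 9]
r7 m[X4→φ5] = [5230656, 7360344, 7731936, 7026552]
r7 m[X5→φ1] = [64, 30, 24, 16]
r7 m[X5→φ4] = [11232576, 8042328, 8067384, 6205248]
r7 m[X5→φ6] = [11232576, 6701940, 5378256, 6205248]
fixed point reached at round 7
b[X13] = ⊗ incoming = [32988204, 96951744, 41488200, 15734628]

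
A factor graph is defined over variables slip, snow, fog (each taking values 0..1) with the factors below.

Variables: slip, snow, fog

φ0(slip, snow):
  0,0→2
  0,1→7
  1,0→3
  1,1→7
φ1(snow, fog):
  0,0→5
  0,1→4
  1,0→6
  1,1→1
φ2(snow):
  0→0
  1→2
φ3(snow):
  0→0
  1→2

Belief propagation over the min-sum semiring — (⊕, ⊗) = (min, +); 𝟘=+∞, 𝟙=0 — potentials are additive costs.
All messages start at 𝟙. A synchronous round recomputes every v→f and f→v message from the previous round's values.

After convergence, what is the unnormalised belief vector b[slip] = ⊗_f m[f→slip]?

b[slip] = [6, 7]

init: all messages = 𝟙 over 2 values
r1 m[φ0→slip] = [2, 3]
r1 m[φ0→snow] = [2, 7]
r1 m[φ1→snow] = [4, 1]
r1 m[φ1→fog] = [5, 1]
r1 m[φ2→snow] = [0, 2]
r1 m[φ3→snow] = [0, 2]
r1 m[slip→φ0] = [0, 0]
r1 m[snow→φ0] = [0, 0]
r1 m[snow→φ1] = [0, 0]
r1 m[snow→φ2] = [0, 0]
r1 m[snow→φ3] = [0, 0]
r1 m[fog→φ1] = [0, 0]
r2 m[φ0→slip] = [2, 3]
r2 m[φ0→snow] = [2, 7]
r2 m[φ1→snow] = [4, 1]
r2 m[φ1→fog] = [5, 1]
r2 m[φ2→snow] = [0, 2]
r2 m[φ3→snow] = [0, 2]
r2 m[slip→φ0] = [0, 0]
r2 m[snow→φ0] = [4, 5]
r2 m[snow→φ1] = [2, 11]
r2 m[snow→φ2] = [6, 10]
r2 m[snow→φ3] = [6, 10]
r2 m[fog→φ1] = [0, 0]
r3 m[φ0→slip] = [6, 7]
r3 m[φ0→snow] = [2, 7]
r3 m[φ1→snow] = [4, 1]
r3 m[φ1→fog] = [7, 6]
r3 m[φ2→snow] = [0, 2]
r3 m[φ3→snow] = [0, 2]
r3 m[slip→φ0] = [0, 0]
r3 m[snow→φ0] = [4, 5]
r3 m[snow→φ1] = [2, 11]
r3 m[snow→φ2] = [6, 10]
r3 m[snow→φ3] = [6, 10]
r3 m[fog→φ1] = [0, 0]
r4 m[φ0→slip] = [6, 7]
r4 m[φ0→snow] = [2, 7]
r4 m[φ1→snow] = [4, 1]
r4 m[φ1→fog] = [7, 6]
r4 m[φ2→snow] = [0, 2]
r4 m[φ3→snow] = [0, 2]
r4 m[slip→φ0] = [0, 0]
r4 m[snow→φ0] = [4, 5]
r4 m[snow→φ1] = [2, 11]
r4 m[snow→φ2] = [6, 10]
r4 m[snow→φ3] = [6, 10]
r4 m[fog→φ1] = [0, 0]
fixed point reached at round 4
b[slip] = ⊗ incoming = [6, 7]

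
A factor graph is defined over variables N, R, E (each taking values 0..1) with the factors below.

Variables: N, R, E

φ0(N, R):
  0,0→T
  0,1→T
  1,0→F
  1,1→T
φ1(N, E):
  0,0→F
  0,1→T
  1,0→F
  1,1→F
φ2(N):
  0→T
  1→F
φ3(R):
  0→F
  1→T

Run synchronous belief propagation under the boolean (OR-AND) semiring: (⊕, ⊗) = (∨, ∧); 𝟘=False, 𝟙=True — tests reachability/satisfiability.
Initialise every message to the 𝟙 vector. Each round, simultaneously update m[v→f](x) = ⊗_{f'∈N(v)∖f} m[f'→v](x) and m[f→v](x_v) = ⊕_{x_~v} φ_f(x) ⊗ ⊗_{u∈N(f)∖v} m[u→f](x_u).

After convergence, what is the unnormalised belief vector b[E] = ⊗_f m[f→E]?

init: all messages = 𝟙 over 2 values
r1 m[φ0→N] = [T, T]
r1 m[φ0→R] = [T, T]
r1 m[φ1→N] = [T, F]
r1 m[φ1→E] = [F, T]
r1 m[φ2→N] = [T, F]
r1 m[φ3→R] = [F, T]
r1 m[N→φ0] = [T, T]
r1 m[N→φ1] = [T, T]
r1 m[N→φ2] = [T, T]
r1 m[R→φ0] = [T, T]
r1 m[R→φ3] = [T, T]
r1 m[E→φ1] = [T, T]
r2 m[φ0→N] = [T, T]
r2 m[φ0→R] = [T, T]
r2 m[φ1→N] = [T, F]
r2 m[φ1→E] = [F, T]
r2 m[φ2→N] = [T, F]
r2 m[φ3→R] = [F, T]
r2 m[N→φ0] = [T, F]
r2 m[N→φ1] = [T, F]
r2 m[N→φ2] = [T, F]
r2 m[R→φ0] = [F, T]
r2 m[R→φ3] = [T, T]
r2 m[E→φ1] = [T, T]
r3 m[φ0→N] = [T, T]
r3 m[φ0→R] = [T, T]
r3 m[φ1→N] = [T, F]
r3 m[φ1→E] = [F, T]
r3 m[φ2→N] = [T, F]
r3 m[φ3→R] = [F, T]
r3 m[N→φ0] = [T, F]
r3 m[N→φ1] = [T, F]
r3 m[N→φ2] = [T, F]
r3 m[R→φ0] = [F, T]
r3 m[R→φ3] = [T, T]
r3 m[E→φ1] = [T, T]
fixed point reached at round 3
b[E] = ⊗ incoming = [F, T]

b[E] = [F, T]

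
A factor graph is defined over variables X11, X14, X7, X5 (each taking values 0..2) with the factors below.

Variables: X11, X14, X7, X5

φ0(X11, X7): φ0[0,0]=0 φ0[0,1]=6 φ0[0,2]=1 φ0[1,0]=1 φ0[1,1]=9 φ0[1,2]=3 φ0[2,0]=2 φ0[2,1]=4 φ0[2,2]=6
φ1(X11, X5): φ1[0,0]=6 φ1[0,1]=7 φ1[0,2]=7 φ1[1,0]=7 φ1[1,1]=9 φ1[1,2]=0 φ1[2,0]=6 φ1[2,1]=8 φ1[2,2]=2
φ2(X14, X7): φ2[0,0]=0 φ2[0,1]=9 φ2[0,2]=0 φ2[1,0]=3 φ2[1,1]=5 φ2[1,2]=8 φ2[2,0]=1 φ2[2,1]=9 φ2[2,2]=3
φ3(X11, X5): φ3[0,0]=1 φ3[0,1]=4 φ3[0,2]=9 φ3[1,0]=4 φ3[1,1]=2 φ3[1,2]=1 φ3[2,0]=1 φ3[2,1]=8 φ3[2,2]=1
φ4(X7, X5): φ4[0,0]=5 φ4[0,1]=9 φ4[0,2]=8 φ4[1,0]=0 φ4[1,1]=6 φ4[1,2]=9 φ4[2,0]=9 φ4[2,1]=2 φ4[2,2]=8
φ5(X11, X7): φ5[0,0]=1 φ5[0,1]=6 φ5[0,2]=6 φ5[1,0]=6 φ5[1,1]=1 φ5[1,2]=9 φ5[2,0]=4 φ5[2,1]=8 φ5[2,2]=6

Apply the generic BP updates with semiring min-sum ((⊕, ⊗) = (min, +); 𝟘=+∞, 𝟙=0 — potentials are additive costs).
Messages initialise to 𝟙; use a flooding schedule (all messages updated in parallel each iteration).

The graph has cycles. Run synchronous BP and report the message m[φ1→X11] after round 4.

init: all messages = 𝟙 over 3 values
r1 m[φ0→X11] = [0, 1, 2]
r1 m[φ0→X7] = [0, 4, 1]
r1 m[φ1→X11] = [6, 0, 2]
r1 m[φ1→X5] = [6, 7, 0]
r1 m[φ2→X14] = [0, 3, 1]
r1 m[φ2→X7] = [0, 5, 0]
r1 m[φ3→X11] = [1, 1, 1]
r1 m[φ3→X5] = [1, 2, 1]
r1 m[φ4→X7] = [5, 0, 2]
r1 m[φ4→X5] = [0, 2, 8]
r1 m[φ5→X11] = [1, 1, 4]
r1 m[φ5→X7] = [1, 1, 6]
r1 m[X11→φ0] = [0, 0, 0]
r1 m[X11→φ1] = [0, 0, 0]
r1 m[X11→φ3] = [0, 0, 0]
r1 m[X11→φ5] = [0, 0, 0]
r1 m[X14→φ2] = [0, 0, 0]
r1 m[X7→φ0] = [0, 0, 0]
r1 m[X7→φ2] = [0, 0, 0]
r1 m[X7→φ4] = [0, 0, 0]
r1 m[X7→φ5] = [0, 0, 0]
r1 m[X5→φ1] = [0, 0, 0]
r1 m[X5→φ3] = [0, 0, 0]
r1 m[X5→φ4] = [0, 0, 0]
r2 m[φ0→X11] = [0, 1, 2]
r2 m[φ0→X7] = [0, 4, 1]
r2 m[φ1→X11] = [6, 0, 2]
r2 m[φ1→X5] = [6, 7, 0]
r2 m[φ2→X14] = [0, 3, 1]
r2 m[φ2→X7] = [0, 5, 0]
r2 m[φ3→X11] = [1, 1, 1]
r2 m[φ3→X5] = [1, 2, 1]
r2 m[φ4→X7] = [5, 0, 2]
r2 m[φ4→X5] = [0, 2, 8]
r2 m[φ5→X11] = [1, 1, 4]
r2 m[φ5→X7] = [1, 1, 6]
r2 m[X11→φ0] = [8, 2, 7]
r2 m[X11→φ1] = [2, 3, 7]
r2 m[X11→φ3] = [7, 2, 8]
r2 m[X11→φ5] = [7, 2, 5]
r2 m[X14→φ2] = [0, 0, 0]
r2 m[X7→φ0] = [6, 6, 8]
r2 m[X7→φ2] = [6, 5, 9]
r2 m[X7→φ4] = [1, 10, 7]
r2 m[X7→φ5] = [5, 9, 3]
r2 m[X5→φ1] = [1, 4, 9]
r2 m[X5→φ3] = [6, 9, 8]
r2 m[X5→φ4] = [7, 9, 1]
r3 m[φ0→X11] = [6, 7, 8]
r3 m[φ0→X7] = [3, 11, 5]
r3 m[φ1→X11] = [7, 8, 7]
r3 m[φ1→X5] = [8, 9, 3]
r3 m[φ2→X14] = [6, 9, 7]
r3 m[φ2→X7] = [0, 5, 0]
r3 m[φ3→X11] = [7, 9, 7]
r3 m[φ3→X5] = [6, 4, 3]
r3 m[φ4→X7] = [9, 7, 9]
r3 m[φ4→X5] = [6, 9, 9]
r3 m[φ5→X11] = [6, 10, 9]
r3 m[φ5→X7] = [8, 3, 11]
r3 m[X11→φ0] = [8, 2, 7]
r3 m[X11→φ1] = [2, 3, 7]
r3 m[X11→φ3] = [7, 2, 8]
r3 m[X11→φ5] = [7, 2, 5]
r3 m[X14→φ2] = [0, 0, 0]
r3 m[X7→φ0] = [6, 6, 8]
r3 m[X7→φ2] = [6, 5, 9]
r3 m[X7→φ4] = [1, 10, 7]
r3 m[X7→φ5] = [5, 9, 3]
r3 m[X5→φ1] = [1, 4, 9]
r3 m[X5→φ3] = [6, 9, 8]
r3 m[X5→φ4] = [7, 9, 1]
r4 m[φ0→X11] = [6, 7, 8]
r4 m[φ0→X7] = [3, 11, 5]
r4 m[φ1→X11] = [7, 8, 7]
r4 m[φ1→X5] = [8, 9, 3]
r4 m[φ2→X14] = [6, 9, 7]
r4 m[φ2→X7] = [0, 5, 0]
r4 m[φ3→X11] = [7, 9, 7]
r4 m[φ3→X5] = [6, 4, 3]
r4 m[φ4→X7] = [9, 7, 9]
r4 m[φ4→X5] = [6, 9, 9]
r4 m[φ5→X11] = [6, 10, 9]
r4 m[φ5→X7] = [8, 3, 11]
r4 m[X11→φ0] = [20, 27, 23]
r4 m[X11→φ1] = [19, 26, 24]
r4 m[X11→φ3] = [19, 25, 24]
r4 m[X11→φ5] = [20, 24, 22]
r4 m[X14→φ2] = [0, 0, 0]
r4 m[X7→φ0] = [17, 15, 20]
r4 m[X7→φ2] = [20, 21, 25]
r4 m[X7→φ4] = [11, 19, 16]
r4 m[X7→φ5] = [12, 23, 14]
r4 m[X5→φ1] = [12, 13, 12]
r4 m[X5→φ3] = [14, 18, 12]
r4 m[X5→φ4] = [14, 13, 6]

message @ round 4 = [7, 8, 7]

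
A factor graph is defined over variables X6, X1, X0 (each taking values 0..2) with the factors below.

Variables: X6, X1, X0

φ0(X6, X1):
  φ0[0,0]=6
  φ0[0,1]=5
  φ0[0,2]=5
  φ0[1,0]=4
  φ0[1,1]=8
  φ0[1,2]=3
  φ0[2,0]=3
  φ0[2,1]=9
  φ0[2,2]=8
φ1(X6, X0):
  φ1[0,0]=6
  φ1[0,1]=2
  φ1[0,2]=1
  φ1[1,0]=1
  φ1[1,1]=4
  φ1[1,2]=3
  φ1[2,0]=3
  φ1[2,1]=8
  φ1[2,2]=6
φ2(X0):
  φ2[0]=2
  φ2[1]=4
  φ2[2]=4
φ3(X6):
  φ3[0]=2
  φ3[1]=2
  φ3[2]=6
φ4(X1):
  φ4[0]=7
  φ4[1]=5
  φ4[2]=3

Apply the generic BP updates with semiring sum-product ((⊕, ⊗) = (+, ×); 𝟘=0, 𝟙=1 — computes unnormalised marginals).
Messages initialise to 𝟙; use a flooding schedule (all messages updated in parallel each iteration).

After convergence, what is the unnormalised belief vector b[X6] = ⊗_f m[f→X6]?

b[X6] = [3936, 4620, 33480]

init: all messages = 𝟙 over 3 values
r1 m[φ0→X6] = [16, 15, 20]
r1 m[φ0→X1] = [13, 22, 16]
r1 m[φ1→X6] = [9, 8, 17]
r1 m[φ1→X0] = [10, 14, 10]
r1 m[φ2→X0] = [2, 4, 4]
r1 m[φ3→X6] = [2, 2, 6]
r1 m[φ4→X1] = [7, 5, 3]
r1 m[X6→φ0] = [1, 1, 1]
r1 m[X6→φ1] = [1, 1, 1]
r1 m[X6→φ3] = [1, 1, 1]
r1 m[X1→φ0] = [1, 1, 1]
r1 m[X1→φ4] = [1, 1, 1]
r1 m[X0→φ1] = [1, 1, 1]
r1 m[X0→φ2] = [1, 1, 1]
r2 m[φ0→X6] = [16, 15, 20]
r2 m[φ0→X1] = [13, 22, 16]
r2 m[φ1→X6] = [9, 8, 17]
r2 m[φ1→X0] = [10, 14, 10]
r2 m[φ2→X0] = [2, 4, 4]
r2 m[φ3→X6] = [2, 2, 6]
r2 m[φ4→X1] = [7, 5, 3]
r2 m[X6→φ0] = [18, 16, 102]
r2 m[X6→φ1] = [32, 30, 120]
r2 m[X6→φ3] = [144, 120, 340]
r2 m[X1→φ0] = [7, 5, 3]
r2 m[X1→φ4] = [13, 22, 16]
r2 m[X0→φ1] = [2, 4, 4]
r2 m[X0→φ2] = [10, 14, 10]
r3 m[φ0→X6] = [82, 77, 90]
r3 m[φ0→X1] = [478, 1136, 954]
r3 m[φ1→X6] = [24, 30, 62]
r3 m[φ1→X0] = [582, 1144, 842]
r3 m[φ2→X0] = [2, 4, 4]
r3 m[φ3→X6] = [2, 2, 6]
r3 m[φ4→X1] = [7, 5, 3]
r3 m[X6→φ0] = [18, 16, 102]
r3 m[X6→φ1] = [32, 30, 120]
r3 m[X6→φ3] = [144, 120, 340]
r3 m[X1→φ0] = [7, 5, 3]
r3 m[X1→φ4] = [13, 22, 16]
r3 m[X0→φ1] = [2, 4, 4]
r3 m[X0→φ2] = [10, 14, 10]
r4 m[φ0→X6] = [82, 77, 90]
r4 m[φ0→X1] = [478, 1136, 954]
r4 m[φ1→X6] = [24, 30, 62]
r4 m[φ1→X0] = [582, 1144, 842]
r4 m[φ2→X0] = [2, 4, 4]
r4 m[φ3→X6] = [2, 2, 6]
r4 m[φ4→X1] = [7, 5, 3]
r4 m[X6→φ0] = [48, 60, 372]
r4 m[X6→φ1] = [164, 154, 540]
r4 m[X6→φ3] = [1968, 2310, 5580]
r4 m[X1→φ0] = [7, 5, 3]
r4 m[X1→φ4] = [478, 1136, 954]
r4 m[X0→φ1] = [2, 4, 4]
r4 m[X0→φ2] = [582, 1144, 842]
r5 m[φ0→X6] = [82, 77, 90]
r5 m[φ0→X1] = [1644, 4068, 3396]
r5 m[φ1→X6] = [24, 30, 62]
r5 m[φ1→X0] = [2758, 5264, 3866]
r5 m[φ2→X0] = [2, 4, 4]
r5 m[φ3→X6] = [2, 2, 6]
r5 m[φ4→X1] = [7, 5, 3]
r5 m[X6→φ0] = [48, 60, 372]
r5 m[X6→φ1] = [164, 154, 540]
r5 m[X6→φ3] = [1968, 2310, 5580]
r5 m[X1→φ0] = [7, 5, 3]
r5 m[X1→φ4] = [478, 1136, 954]
r5 m[X0→φ1] = [2, 4, 4]
r5 m[X0→φ2] = [582, 1144, 842]
r6 m[φ0→X6] = [82, 77, 90]
r6 m[φ0→X1] = [1644, 4068, 3396]
r6 m[φ1→X6] = [24, 30, 62]
r6 m[φ1→X0] = [2758, 5264, 3866]
r6 m[φ2→X0] = [2, 4, 4]
r6 m[φ3→X6] = [2, 2, 6]
r6 m[φ4→X1] = [7, 5, 3]
r6 m[X6→φ0] = [48, 60, 372]
r6 m[X6→φ1] = [164, 154, 540]
r6 m[X6→φ3] = [1968, 2310, 5580]
r6 m[X1→φ0] = [7, 5, 3]
r6 m[X1→φ4] = [1644, 4068, 3396]
r6 m[X0→φ1] = [2, 4, 4]
r6 m[X0→φ2] = [2758, 5264, 3866]
r7 m[φ0→X6] = [82, 77, 90]
r7 m[φ0→X1] = [1644, 4068, 3396]
r7 m[φ1→X6] = [24, 30, 62]
r7 m[φ1→X0] = [2758, 5264, 3866]
r7 m[φ2→X0] = [2, 4, 4]
r7 m[φ3→X6] = [2, 2, 6]
r7 m[φ4→X1] = [7, 5, 3]
r7 m[X6→φ0] = [48, 60, 372]
r7 m[X6→φ1] = [164, 154, 540]
r7 m[X6→φ3] = [1968, 2310, 5580]
r7 m[X1→φ0] = [7, 5, 3]
r7 m[X1→φ4] = [1644, 4068, 3396]
r7 m[X0→φ1] = [2, 4, 4]
r7 m[X0→φ2] = [2758, 5264, 3866]
fixed point reached at round 7
b[X6] = ⊗ incoming = [3936, 4620, 33480]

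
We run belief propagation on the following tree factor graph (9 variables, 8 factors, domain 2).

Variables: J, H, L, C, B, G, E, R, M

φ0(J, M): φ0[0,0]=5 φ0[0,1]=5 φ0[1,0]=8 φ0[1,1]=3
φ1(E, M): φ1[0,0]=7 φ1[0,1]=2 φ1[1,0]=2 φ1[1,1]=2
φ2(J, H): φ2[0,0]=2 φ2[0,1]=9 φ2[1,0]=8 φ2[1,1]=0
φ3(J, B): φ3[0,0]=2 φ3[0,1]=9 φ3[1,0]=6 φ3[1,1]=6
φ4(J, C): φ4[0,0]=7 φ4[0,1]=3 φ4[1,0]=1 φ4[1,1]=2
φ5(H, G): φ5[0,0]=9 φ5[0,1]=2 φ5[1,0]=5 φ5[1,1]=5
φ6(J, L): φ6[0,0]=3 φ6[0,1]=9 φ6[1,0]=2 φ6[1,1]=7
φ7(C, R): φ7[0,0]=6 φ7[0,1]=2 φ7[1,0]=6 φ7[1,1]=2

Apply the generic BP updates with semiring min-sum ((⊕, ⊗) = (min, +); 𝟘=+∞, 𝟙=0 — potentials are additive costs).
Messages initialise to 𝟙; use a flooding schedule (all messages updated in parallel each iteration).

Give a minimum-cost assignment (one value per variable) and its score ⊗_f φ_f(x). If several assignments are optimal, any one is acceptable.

init: all messages = 𝟙 over 2 values
r1 m[φ0→J] = [5, 3]
r1 m[φ0→M] = [5, 3]
r1 m[φ1→E] = [2, 2]
r1 m[φ1→M] = [2, 2]
r1 m[φ2→J] = [2, 0]
r1 m[φ2→H] = [2, 0]
r1 m[φ3→J] = [2, 6]
r1 m[φ3→B] = [2, 6]
r1 m[φ4→J] = [3, 1]
r1 m[φ4→C] = [1, 2]
r1 m[φ5→H] = [2, 5]
r1 m[φ5→G] = [5, 2]
r1 m[φ6→J] = [3, 2]
r1 m[φ6→L] = [2, 7]
r1 m[φ7→C] = [2, 2]
r1 m[φ7→R] = [6, 2]
r1 m[J→φ0] = [0, 0]
r1 m[J→φ2] = [0, 0]
r1 m[J→φ3] = [0, 0]
r1 m[J→φ4] = [0, 0]
r1 m[J→φ6] = [0, 0]
r1 m[H→φ2] = [0, 0]
r1 m[H→φ5] = [0, 0]
r1 m[L→φ6] = [0, 0]
r1 m[C→φ4] = [0, 0]
r1 m[C→φ7] = [0, 0]
r1 m[B→φ3] = [0, 0]
r1 m[G→φ5] = [0, 0]
r1 m[E→φ1] = [0, 0]
r1 m[R→φ7] = [0, 0]
r1 m[M→φ0] = [0, 0]
r1 m[M→φ1] = [0, 0]
r2 m[φ0→J] = [5, 3]
r2 m[φ0→M] = [5, 3]
r2 m[φ1→E] = [2, 2]
r2 m[φ1→M] = [2, 2]
r2 m[φ2→J] = [2, 0]
r2 m[φ2→H] = [2, 0]
r2 m[φ3→J] = [2, 6]
r2 m[φ3→B] = [2, 6]
r2 m[φ4→J] = [3, 1]
r2 m[φ4→C] = [1, 2]
r2 m[φ5→H] = [2, 5]
r2 m[φ5→G] = [5, 2]
r2 m[φ6→J] = [3, 2]
r2 m[φ6→L] = [2, 7]
r2 m[φ7→C] = [2, 2]
r2 m[φ7→R] = [6, 2]
r2 m[J→φ0] = [10, 9]
r2 m[J→φ2] = [13, 12]
r2 m[J→φ3] = [13, 6]
r2 m[J→φ4] = [12, 11]
r2 m[J→φ6] = [12, 10]
r2 m[H→φ2] = [2, 5]
r2 m[H→φ5] = [2, 0]
r2 m[L→φ6] = [0, 0]
r2 m[C→φ4] = [2, 2]
r2 m[C→φ7] = [1, 2]
r2 m[B→φ3] = [0, 0]
r2 m[G→φ5] = [0, 0]
r2 m[E→φ1] = [0, 0]
r2 m[R→φ7] = [0, 0]
r2 m[M→φ0] = [2, 2]
r2 m[M→φ1] = [5, 3]
r3 m[φ0→J] = [7, 5]
r3 m[φ0→M] = [15, 12]
r3 m[φ1→E] = [5, 5]
r3 m[φ1→M] = [2, 2]
r3 m[φ2→J] = [4, 5]
r3 m[φ2→H] = [15, 12]
r3 m[φ3→J] = [2, 6]
r3 m[φ3→B] = [12, 12]
r3 m[φ4→J] = [5, 3]
r3 m[φ4→C] = [12, 13]
r3 m[φ5→H] = [2, 5]
r3 m[φ5→G] = [5, 4]
r3 m[φ6→J] = [3, 2]
r3 m[φ6→L] = [12, 17]
r3 m[φ7→C] = [2, 2]
r3 m[φ7→R] = [7, 3]
r3 m[J→φ0] = [10, 9]
r3 m[J→φ2] = [13, 12]
r3 m[J→φ3] = [13, 6]
r3 m[J→φ4] = [12, 11]
r3 m[J→φ6] = [12, 10]
r3 m[H→φ2] = [2, 5]
r3 m[H→φ5] = [2, 0]
r3 m[L→φ6] = [0, 0]
r3 m[C→φ4] = [2, 2]
r3 m[C→φ7] = [1, 2]
r3 m[B→φ3] = [0, 0]
r3 m[G→φ5] = [0, 0]
r3 m[E→φ1] = [0, 0]
r3 m[R→φ7] = [0, 0]
r3 m[M→φ0] = [2, 2]
r3 m[M→φ1] = [5, 3]
r4 m[φ0→J] = [7, 5]
r4 m[φ0→M] = [15, 12]
r4 m[φ1→E] = [5, 5]
r4 m[φ1→M] = [2, 2]
r4 m[φ2→J] = [4, 5]
r4 m[φ2→H] = [15, 12]
r4 m[φ3→J] = [2, 6]
r4 m[φ3→B] = [12, 12]
r4 m[φ4→J] = [5, 3]
r4 m[φ4→C] = [12, 13]
r4 m[φ5→H] = [2, 5]
r4 m[φ5→G] = [5, 4]
r4 m[φ6→J] = [3, 2]
r4 m[φ6→L] = [12, 17]
r4 m[φ7→C] = [2, 2]
r4 m[φ7→R] = [7, 3]
r4 m[J→φ0] = [14, 16]
r4 m[J→φ2] = [17, 16]
r4 m[J→φ3] = [19, 15]
r4 m[J→φ4] = [16, 18]
r4 m[J→φ6] = [18, 19]
r4 m[H→φ2] = [2, 5]
r4 m[H→φ5] = [15, 12]
r4 m[L→φ6] = [0, 0]
r4 m[C→φ4] = [2, 2]
r4 m[C→φ7] = [12, 13]
r4 m[B→φ3] = [0, 0]
r4 m[G→φ5] = [0, 0]
r4 m[E→φ1] = [0, 0]
r4 m[R→φ7] = [0, 0]
r4 m[M→φ0] = [2, 2]
r4 m[M→φ1] = [15, 12]
r5 m[φ0→J] = [7, 5]
r5 m[φ0→M] = [19, 19]
r5 m[φ1→E] = [14, 14]
r5 m[φ1→M] = [2, 2]
r5 m[φ2→J] = [4, 5]
r5 m[φ2→H] = [19, 16]
r5 m[φ3→J] = [2, 6]
r5 m[φ3→B] = [21, 21]
r5 m[φ4→J] = [5, 3]
r5 m[φ4→C] = [19, 19]
r5 m[φ5→H] = [2, 5]
r5 m[φ5→G] = [17, 17]
r5 m[φ6→J] = [3, 2]
r5 m[φ6→L] = [21, 26]
r5 m[φ7→C] = [2, 2]
r5 m[φ7→R] = [18, 14]
r5 m[J→φ0] = [14, 16]
r5 m[J→φ2] = [17, 16]
r5 m[J→φ3] = [19, 15]
r5 m[J→φ4] = [16, 18]
r5 m[J→φ6] = [18, 19]
r5 m[H→φ2] = [2, 5]
r5 m[H→φ5] = [15, 12]
r5 m[L→φ6] = [0, 0]
r5 m[C→φ4] = [2, 2]
r5 m[C→φ7] = [12, 13]
r5 m[B→φ3] = [0, 0]
r5 m[G→φ5] = [0, 0]
r5 m[E→φ1] = [0, 0]
r5 m[R→φ7] = [0, 0]
r5 m[M→φ0] = [2, 2]
r5 m[M→φ1] = [15, 12]
r6 m[φ0→J] = [7, 5]
r6 m[φ0→M] = [19, 19]
r6 m[φ1→E] = [14, 14]
r6 m[φ1→M] = [2, 2]
r6 m[φ2→J] = [4, 5]
r6 m[φ2→H] = [19, 16]
r6 m[φ3→J] = [2, 6]
r6 m[φ3→B] = [21, 21]
r6 m[φ4→J] = [5, 3]
r6 m[φ4→C] = [19, 19]
r6 m[φ5→H] = [2, 5]
r6 m[φ5→G] = [17, 17]
r6 m[φ6→J] = [3, 2]
r6 m[φ6→L] = [21, 26]
r6 m[φ7→C] = [2, 2]
r6 m[φ7→R] = [18, 14]
r6 m[J→φ0] = [14, 16]
r6 m[J→φ2] = [17, 16]
r6 m[J→φ3] = [19, 15]
r6 m[J→φ4] = [16, 18]
r6 m[J→φ6] = [18, 19]
r6 m[H→φ2] = [2, 5]
r6 m[H→φ5] = [19, 16]
r6 m[L→φ6] = [0, 0]
r6 m[C→φ4] = [2, 2]
r6 m[C→φ7] = [19, 19]
r6 m[B→φ3] = [0, 0]
r6 m[G→φ5] = [0, 0]
r6 m[E→φ1] = [0, 0]
r6 m[R→φ7] = [0, 0]
r6 m[M→φ0] = [2, 2]
r6 m[M→φ1] = [19, 19]
r7 m[φ0→J] = [7, 5]
r7 m[φ0→M] = [19, 19]
r7 m[φ1→E] = [21, 21]
r7 m[φ1→M] = [2, 2]
r7 m[φ2→J] = [4, 5]
r7 m[φ2→H] = [19, 16]
r7 m[φ3→J] = [2, 6]
r7 m[φ3→B] = [21, 21]
r7 m[φ4→J] = [5, 3]
r7 m[φ4→C] = [19, 19]
r7 m[φ5→H] = [2, 5]
r7 m[φ5→G] = [21, 21]
r7 m[φ6→J] = [3, 2]
r7 m[φ6→L] = [21, 26]
r7 m[φ7→C] = [2, 2]
r7 m[φ7→R] = [25, 21]
r7 m[J→φ0] = [14, 16]
r7 m[J→φ2] = [17, 16]
r7 m[J→φ3] = [19, 15]
r7 m[J→φ4] = [16, 18]
r7 m[J→φ6] = [18, 19]
r7 m[H→φ2] = [2, 5]
r7 m[H→φ5] = [19, 16]
r7 m[L→φ6] = [0, 0]
r7 m[C→φ4] = [2, 2]
r7 m[C→φ7] = [19, 19]
r7 m[B→φ3] = [0, 0]
r7 m[G→φ5] = [0, 0]
r7 m[E→φ1] = [0, 0]
r7 m[R→φ7] = [0, 0]
r7 m[M→φ0] = [2, 2]
r7 m[M→φ1] = [19, 19]
r8 m[φ0→J] = [7, 5]
r8 m[φ0→M] = [19, 19]
r8 m[φ1→E] = [21, 21]
r8 m[φ1→M] = [2, 2]
r8 m[φ2→J] = [4, 5]
r8 m[φ2→H] = [19, 16]
r8 m[φ3→J] = [2, 6]
r8 m[φ3→B] = [21, 21]
r8 m[φ4→J] = [5, 3]
r8 m[φ4→C] = [19, 19]
r8 m[φ5→H] = [2, 5]
r8 m[φ5→G] = [21, 21]
r8 m[φ6→J] = [3, 2]
r8 m[φ6→L] = [21, 26]
r8 m[φ7→C] = [2, 2]
r8 m[φ7→R] = [25, 21]
r8 m[J→φ0] = [14, 16]
r8 m[J→φ2] = [17, 16]
r8 m[J→φ3] = [19, 15]
r8 m[J→φ4] = [16, 18]
r8 m[J→φ6] = [18, 19]
r8 m[H→φ2] = [2, 5]
r8 m[H→φ5] = [19, 16]
r8 m[L→φ6] = [0, 0]
r8 m[C→φ4] = [2, 2]
r8 m[C→φ7] = [19, 19]
r8 m[B→φ3] = [0, 0]
r8 m[G→φ5] = [0, 0]
r8 m[E→φ1] = [0, 0]
r8 m[R→φ7] = [0, 0]
r8 m[M→φ0] = [2, 2]
r8 m[M→φ1] = [19, 19]
fixed point reached at round 8
traceback from J: (J=0, H=0, L=0, C=1, B=0, G=1, E=1, R=1, M=0), score=21

assignment: (J=0, H=0, L=0, C=1, B=0, G=1, E=1, R=1, M=0); score = 21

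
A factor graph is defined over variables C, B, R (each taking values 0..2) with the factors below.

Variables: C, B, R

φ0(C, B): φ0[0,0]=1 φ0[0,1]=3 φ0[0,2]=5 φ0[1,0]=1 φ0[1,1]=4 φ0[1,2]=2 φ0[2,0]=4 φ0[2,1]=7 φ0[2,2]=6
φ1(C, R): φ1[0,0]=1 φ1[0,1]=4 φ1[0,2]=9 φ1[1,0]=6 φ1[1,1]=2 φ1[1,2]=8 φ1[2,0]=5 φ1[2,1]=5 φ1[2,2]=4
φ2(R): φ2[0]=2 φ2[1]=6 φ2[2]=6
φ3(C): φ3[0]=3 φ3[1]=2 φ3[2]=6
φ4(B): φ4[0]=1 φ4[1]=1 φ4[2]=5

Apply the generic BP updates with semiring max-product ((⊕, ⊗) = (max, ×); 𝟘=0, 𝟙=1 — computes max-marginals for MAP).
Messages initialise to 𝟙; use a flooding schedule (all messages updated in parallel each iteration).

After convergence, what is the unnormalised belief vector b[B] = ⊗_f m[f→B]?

b[B] = [720, 1260, 5400]

init: all messages = 𝟙 over 3 values
r1 m[φ0→C] = [5, 4, 7]
r1 m[φ0→B] = [4, 7, 6]
r1 m[φ1→C] = [9, 8, 5]
r1 m[φ1→R] = [6, 5, 9]
r1 m[φ2→R] = [2, 6, 6]
r1 m[φ3→C] = [3, 2, 6]
r1 m[φ4→B] = [1, 1, 5]
r1 m[C→φ0] = [1, 1, 1]
r1 m[C→φ1] = [1, 1, 1]
r1 m[C→φ3] = [1, 1, 1]
r1 m[B→φ0] = [1, 1, 1]
r1 m[B→φ4] = [1, 1, 1]
r1 m[R→φ1] = [1, 1, 1]
r1 m[R→φ2] = [1, 1, 1]
r2 m[φ0→C] = [5, 4, 7]
r2 m[φ0→B] = [4, 7, 6]
r2 m[φ1→C] = [9, 8, 5]
r2 m[φ1→R] = [6, 5, 9]
r2 m[φ2→R] = [2, 6, 6]
r2 m[φ3→C] = [3, 2, 6]
r2 m[φ4→B] = [1, 1, 5]
r2 m[C→φ0] = [27, 16, 30]
r2 m[C→φ1] = [15, 8, 42]
r2 m[C→φ3] = [45, 32, 35]
r2 m[B→φ0] = [1, 1, 5]
r2 m[B→φ4] = [4, 7, 6]
r2 m[R→φ1] = [2, 6, 6]
r2 m[R→φ2] = [6, 5, 9]
r3 m[φ0→C] = [25, 10, 30]
r3 m[φ0→B] = [120, 210, 180]
r3 m[φ1→C] = [54, 48, 30]
r3 m[φ1→R] = [210, 210, 168]
r3 m[φ2→R] = [2, 6, 6]
r3 m[φ3→C] = [3, 2, 6]
r3 m[φ4→B] = [1, 1, 5]
r3 m[C→φ0] = [27, 16, 30]
r3 m[C→φ1] = [15, 8, 42]
r3 m[C→φ3] = [45, 32, 35]
r3 m[B→φ0] = [1, 1, 5]
r3 m[B→φ4] = [4, 7, 6]
r3 m[R→φ1] = [2, 6, 6]
r3 m[R→φ2] = [6, 5, 9]
r4 m[φ0→C] = [25, 10, 30]
r4 m[φ0→B] = [120, 210, 180]
r4 m[φ1→C] = [54, 48, 30]
r4 m[φ1→R] = [210, 210, 168]
r4 m[φ2→R] = [2, 6, 6]
r4 m[φ3→C] = [3, 2, 6]
r4 m[φ4→B] = [1, 1, 5]
r4 m[C→φ0] = [162, 96, 180]
r4 m[C→φ1] = [75, 20, 180]
r4 m[C→φ3] = [1350, 480, 900]
r4 m[B→φ0] = [1, 1, 5]
r4 m[B→φ4] = [120, 210, 180]
r4 m[R→φ1] = [2, 6, 6]
r4 m[R→φ2] = [210, 210, 168]
r5 m[φ0→C] = [25, 10, 30]
r5 m[φ0→B] = [720, 1260, 1080]
r5 m[φ1→C] = [54, 48, 30]
r5 m[φ1→R] = [900, 900, 720]
r5 m[φ2→R] = [2, 6, 6]
r5 m[φ3→C] = [3, 2, 6]
r5 m[φ4→B] = [1, 1, 5]
r5 m[C→φ0] = [162, 96, 180]
r5 m[C→φ1] = [75, 20, 180]
r5 m[C→φ3] = [1350, 480, 900]
r5 m[B→φ0] = [1, 1, 5]
r5 m[B→φ4] = [120, 210, 180]
r5 m[R→φ1] = [2, 6, 6]
r5 m[R→φ2] = [210, 210, 168]
r6 m[φ0→C] = [25, 10, 30]
r6 m[φ0→B] = [720, 1260, 1080]
r6 m[φ1→C] = [54, 48, 30]
r6 m[φ1→R] = [900, 900, 720]
r6 m[φ2→R] = [2, 6, 6]
r6 m[φ3→C] = [3, 2, 6]
r6 m[φ4→B] = [1, 1, 5]
r6 m[C→φ0] = [162, 96, 180]
r6 m[C→φ1] = [75, 20, 180]
r6 m[C→φ3] = [1350, 480, 900]
r6 m[B→φ0] = [1, 1, 5]
r6 m[B→φ4] = [720, 1260, 1080]
r6 m[R→φ1] = [2, 6, 6]
r6 m[R→φ2] = [900, 900, 720]
r7 m[φ0→C] = [25, 10, 30]
r7 m[φ0→B] = [720, 1260, 1080]
r7 m[φ1→C] = [54, 48, 30]
r7 m[φ1→R] = [900, 900, 720]
r7 m[φ2→R] = [2, 6, 6]
r7 m[φ3→C] = [3, 2, 6]
r7 m[φ4→B] = [1, 1, 5]
r7 m[C→φ0] = [162, 96, 180]
r7 m[C→φ1] = [75, 20, 180]
r7 m[C→φ3] = [1350, 480, 900]
r7 m[B→φ0] = [1, 1, 5]
r7 m[B→φ4] = [720, 1260, 1080]
r7 m[R→φ1] = [2, 6, 6]
r7 m[R→φ2] = [900, 900, 720]
fixed point reached at round 7
b[B] = ⊗ incoming = [720, 1260, 5400]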